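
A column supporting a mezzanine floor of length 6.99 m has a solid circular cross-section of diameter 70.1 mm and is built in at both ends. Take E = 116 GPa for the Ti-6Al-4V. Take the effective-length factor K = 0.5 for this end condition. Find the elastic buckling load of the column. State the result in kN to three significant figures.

P_cr ≈ 111 kN

I = πd⁴/64 = π×70.1⁴/64 = 1.185×10^6 mm⁴
I = 1.185×10^6 mm⁴ = 1.185×10^-6 m⁴
Effective length L_e = K·L = 0.5 × 6.99 = 3.495 m
P_cr = π²EI / L_e² = π² × 116×10⁹ × 1.185×10^-6 / 3.495² = 1.111×10^5 N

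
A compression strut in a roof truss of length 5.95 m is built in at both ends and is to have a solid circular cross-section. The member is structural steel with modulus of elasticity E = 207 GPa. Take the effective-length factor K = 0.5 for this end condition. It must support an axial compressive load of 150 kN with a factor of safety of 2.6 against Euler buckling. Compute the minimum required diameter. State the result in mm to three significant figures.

Required P_cr = n·P = 2.6 × 150 = 390.0 kN
L_e = K·L = 0.5 × 5.95 = 2.975 m
Required I = P_cr·L_e²/(π²E) = 3.900×10^5 × 2.975² / (π² × 2.07×10^11) = 1.690×10^-6 m⁴
I_req = 1.690×10^6 mm⁴
Solid circle: I = πd⁴/64  ⇒  d = (64I/π)^(1/4) = (64×1.690×10^6/π)^(1/4) = 76.6 mm

d ≈ 76.6 mm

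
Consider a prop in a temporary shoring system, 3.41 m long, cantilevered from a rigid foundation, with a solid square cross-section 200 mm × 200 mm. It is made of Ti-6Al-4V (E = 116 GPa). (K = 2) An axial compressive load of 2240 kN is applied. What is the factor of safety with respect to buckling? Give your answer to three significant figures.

I = a⁴/12 = 200⁴/12 = 1.333×10^8 mm⁴
I = 1.333×10^8 mm⁴ = 1.333×10^-4 m⁴
Effective length L_e = K·L = 2 × 3.41 = 6.820 m
P_cr = π²EI / L_e² = π² × 116×10⁹ × 1.333×10^-4 / 6.820² = 3.282×10^6 N
Factor of safety n = P_cr / P = 3281.9 / 2240 = 1.47

n ≈ 1.47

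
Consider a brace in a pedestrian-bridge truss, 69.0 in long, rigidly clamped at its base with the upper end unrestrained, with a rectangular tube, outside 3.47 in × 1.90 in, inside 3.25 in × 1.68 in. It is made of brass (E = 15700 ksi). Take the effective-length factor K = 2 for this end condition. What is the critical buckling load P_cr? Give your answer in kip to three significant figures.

P_cr ≈ 5.69 kip

Weak-axis I_min = (h_o·b_o³ − h_i·b_i³)/12 with b_o = 1.90, b_i = 1.680 in (shorter outer/inner sides).
I_min = (3.47×1.90³ − 3.250×1.680³)/12 = 0.6992 in⁴
Effective length L_e = K·L = 2 × 69.0 = 138.0 in
P_cr = π²EI / L_e² = π² × 15700×10³ × 0.6992 / 138.0² = 5.689×10^3 lb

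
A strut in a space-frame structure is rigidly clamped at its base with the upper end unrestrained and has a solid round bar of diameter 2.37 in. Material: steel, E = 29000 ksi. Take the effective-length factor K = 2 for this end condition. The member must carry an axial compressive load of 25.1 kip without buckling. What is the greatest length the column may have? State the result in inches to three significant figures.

I = πd⁴/64 = π×2.37⁴/64 = 1.549 in⁴
At the buckling limit P_cr = P = 2.510×10^4 lb
From P_cr = π²EI/(K·L)²:  L = (1/K)·√(π²EI/P_cr) = (1/2)·√(π²×2.90×10^7×1.549/2.510×10^4)
L = 66.4 in

L_max ≈ 66.4 in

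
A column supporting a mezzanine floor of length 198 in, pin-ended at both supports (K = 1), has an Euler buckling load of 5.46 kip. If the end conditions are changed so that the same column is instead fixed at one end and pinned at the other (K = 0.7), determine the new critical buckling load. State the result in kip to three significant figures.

P_cr ∝ 1/K², so P_cr,new = P_cr,old × (K_old/K_new)² = 5.46 × (1/0.7)²
= 5.46 × 2.041 = 11.1 kip

P_cr ≈ 11.1 kip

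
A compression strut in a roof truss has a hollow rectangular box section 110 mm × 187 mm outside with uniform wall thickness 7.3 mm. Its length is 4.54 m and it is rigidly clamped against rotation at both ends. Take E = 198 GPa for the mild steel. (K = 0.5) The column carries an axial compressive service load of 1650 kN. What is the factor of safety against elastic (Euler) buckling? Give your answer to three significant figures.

n ≈ 1.90

Inner dimensions: h_i = 187 − 2×7.3 = 172.4 mm, b_i = 110 − 2×7.3 = 95.40 mm
Weak-axis I_min = (h_o·b_o³ − h_i·b_i³)/12 with b_o = 110, b_i = 95.40 mm (shorter outer/inner sides).
I_min = (187×110³ − 172.4×95.40³)/12 = 8.268×10^6 mm⁴
I = 8.268×10^6 mm⁴ = 8.268×10^-6 m⁴
Effective length L_e = K·L = 0.5 × 4.54 = 2.270 m
P_cr = π²EI / L_e² = π² × 198×10⁹ × 8.268×10^-6 / 2.270² = 3.135×10^6 N
Factor of safety n = P_cr / P = 3135.4 / 1650 = 1.90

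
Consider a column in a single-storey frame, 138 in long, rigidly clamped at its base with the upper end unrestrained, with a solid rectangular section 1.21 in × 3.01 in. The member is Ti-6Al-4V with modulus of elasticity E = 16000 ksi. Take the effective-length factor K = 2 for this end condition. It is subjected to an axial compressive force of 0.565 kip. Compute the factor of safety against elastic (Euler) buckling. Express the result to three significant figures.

n ≈ 1.63

Buckling occurs about the weak axis: I_min = h·b³/12 with b = 1.21 in (the shorter side).
I_min = 3.01×1.21³/12 = 0.4444 in⁴
Effective length L_e = K·L = 2 × 138 = 276.0 in
P_cr = π²EI / L_e² = π² × 16000×10³ × 0.4444 / 276.0² = 921.2 lb
Factor of safety n = P_cr / P = 0.92118 / 0.565 = 1.63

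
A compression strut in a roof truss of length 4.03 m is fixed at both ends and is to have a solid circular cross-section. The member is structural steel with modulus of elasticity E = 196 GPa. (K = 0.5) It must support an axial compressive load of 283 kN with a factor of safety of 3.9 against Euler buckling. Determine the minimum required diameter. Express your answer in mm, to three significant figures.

Required P_cr = n·P = 3.9 × 283 = 1104 kN
L_e = K·L = 0.5 × 4.03 = 2.015 m
Required I = P_cr·L_e²/(π²E) = 1.104×10^6 × 2.015² / (π² × 1.96×10^11) = 2.317×10^-6 m⁴
I_req = 2.317×10^6 mm⁴
Solid circle: I = πd⁴/64  ⇒  d = (64I/π)^(1/4) = (64×2.317×10^6/π)^(1/4) = 82.9 mm

d ≈ 82.9 mm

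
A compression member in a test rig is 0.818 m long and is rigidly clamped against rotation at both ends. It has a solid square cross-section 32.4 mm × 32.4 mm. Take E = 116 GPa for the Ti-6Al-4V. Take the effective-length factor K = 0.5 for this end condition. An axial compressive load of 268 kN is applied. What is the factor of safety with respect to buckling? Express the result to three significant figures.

I = a⁴/12 = 32.4⁴/12 = 9.183×10^4 mm⁴
I = 9.183×10^4 mm⁴ = 9.183×10^-8 m⁴
Effective length L_e = K·L = 0.5 × 0.818 = 0.4090 m
P_cr = π²EI / L_e² = π² × 116×10⁹ × 9.183×10^-8 / 0.4090² = 6.285×10^5 N
Factor of safety n = P_cr / P = 628.51 / 268 = 2.35

n ≈ 2.35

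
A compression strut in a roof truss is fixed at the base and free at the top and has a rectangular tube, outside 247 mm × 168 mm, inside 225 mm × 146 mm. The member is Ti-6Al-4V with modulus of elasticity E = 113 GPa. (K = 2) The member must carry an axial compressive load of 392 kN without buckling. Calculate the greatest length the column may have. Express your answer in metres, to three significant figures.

L_max ≈ 5.28 m

Weak-axis I_min = (h_o·b_o³ − h_i·b_i³)/12 with b_o = 168, b_i = 146.0 mm (shorter outer/inner sides).
I_min = (247×168³ − 225.0×146.0³)/12 = 3.925×10^7 mm⁴
I = 3.925×10^-5 m⁴
At the buckling limit P_cr = P = 3.920×10^5 N
From P_cr = π²EI/(K·L)²:  L = (1/K)·√(π²EI/P_cr) = (1/2)·√(π²×1.13×10^11×3.925×10^-5/3.920×10^5)
L = 5.28 m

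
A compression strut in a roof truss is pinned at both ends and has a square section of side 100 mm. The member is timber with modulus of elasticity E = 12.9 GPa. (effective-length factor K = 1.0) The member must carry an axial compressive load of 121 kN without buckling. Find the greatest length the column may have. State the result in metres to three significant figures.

L_max ≈ 2.96 m

I = a⁴/12 = 100⁴/12 = 8.333×10^6 mm⁴
I = 8.333×10^-6 m⁴
At the buckling limit P_cr = P = 1.210×10^5 N
From P_cr = π²EI/(K·L)²:  L = (1/K)·√(π²EI/P_cr) = (1/1)·√(π²×1.29×10^10×8.333×10^-6/1.210×10^5)
L = 2.96 m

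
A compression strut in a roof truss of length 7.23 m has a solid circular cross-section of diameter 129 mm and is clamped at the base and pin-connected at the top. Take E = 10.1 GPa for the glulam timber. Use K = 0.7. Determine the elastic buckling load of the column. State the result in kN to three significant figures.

P_cr ≈ 52.9 kN

I = πd⁴/64 = π×129⁴/64 = 1.359×10^7 mm⁴
I = 1.359×10^7 mm⁴ = 1.359×10^-5 m⁴
Effective length L_e = K·L = 0.7 × 7.23 = 5.061 m
P_cr = π²EI / L_e² = π² × 10.1×10⁹ × 1.359×10^-5 / 5.061² = 5.290×10^4 N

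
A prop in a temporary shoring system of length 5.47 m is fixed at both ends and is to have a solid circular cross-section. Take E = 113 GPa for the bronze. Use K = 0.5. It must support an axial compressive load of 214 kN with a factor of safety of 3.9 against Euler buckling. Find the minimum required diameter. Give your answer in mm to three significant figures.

d ≈ 103 mm

Required P_cr = n·P = 3.9 × 214 = 834.6 kN
L_e = K·L = 0.5 × 5.47 = 2.735 m
Required I = P_cr·L_e²/(π²E) = 8.346×10^5 × 2.735² / (π² × 1.13×10^11) = 5.598×10^-6 m⁴
I_req = 5.598×10^6 mm⁴
Solid circle: I = πd⁴/64  ⇒  d = (64I/π)^(1/4) = (64×5.598×10^6/π)^(1/4) = 103 mm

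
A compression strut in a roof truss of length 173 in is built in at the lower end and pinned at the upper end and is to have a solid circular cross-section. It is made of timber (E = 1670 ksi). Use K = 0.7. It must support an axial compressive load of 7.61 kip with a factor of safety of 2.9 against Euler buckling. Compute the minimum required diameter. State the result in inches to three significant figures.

d ≈ 4.47 in

Required P_cr = n·P = 2.9 × 7.61 = 22.07 kip
L_e = K·L = 0.7 × 173 = 121.1 in
Required I = P_cr·L_e²/(π²E) = 2.207×10^4 × 121.1² / (π² × 1.67×10^6) = 19.64 in⁴
Solid circle: I = πd⁴/64  ⇒  d = (64I/π)^(1/4) = (64×19.64/π)^(1/4) = 4.47 in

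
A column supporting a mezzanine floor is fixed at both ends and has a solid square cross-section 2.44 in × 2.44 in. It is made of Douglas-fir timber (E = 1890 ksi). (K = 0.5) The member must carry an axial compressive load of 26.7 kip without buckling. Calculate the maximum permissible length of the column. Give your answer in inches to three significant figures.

I = a⁴/12 = 2.44⁴/12 = 2.954 in⁴
At the buckling limit P_cr = P = 2.670×10^4 lb
From P_cr = π²EI/(K·L)²:  L = (1/K)·√(π²EI/P_cr) = (1/0.5)·√(π²×1.89×10^6×2.954/2.670×10^4)
L = 90.9 in

L_max ≈ 90.9 in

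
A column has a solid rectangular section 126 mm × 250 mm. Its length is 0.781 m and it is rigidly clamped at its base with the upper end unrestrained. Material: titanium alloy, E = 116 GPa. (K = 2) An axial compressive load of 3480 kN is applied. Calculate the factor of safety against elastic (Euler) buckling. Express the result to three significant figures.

Buckling occurs about the weak axis: I_min = h·b³/12 with b = 126 mm (the shorter side).
I_min = 250×126³/12 = 4.167×10^7 mm⁴
I = 4.167×10^7 mm⁴ = 4.167×10^-5 m⁴
Effective length L_e = K·L = 2 × 0.781 = 1.562 m
P_cr = π²EI / L_e² = π² × 116×10⁹ × 4.167×10^-5 / 1.562² = 1.956×10^7 N
Factor of safety n = P_cr / P = 19555 / 3480 = 5.62

n ≈ 5.62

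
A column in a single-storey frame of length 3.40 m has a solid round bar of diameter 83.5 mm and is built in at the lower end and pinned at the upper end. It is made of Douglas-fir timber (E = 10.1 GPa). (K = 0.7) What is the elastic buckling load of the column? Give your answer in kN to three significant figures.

P_cr ≈ 42.0 kN

I = πd⁴/64 = π×83.5⁴/64 = 2.386×10^6 mm⁴
I = 2.386×10^6 mm⁴ = 2.386×10^-6 m⁴
Effective length L_e = K·L = 0.7 × 3.40 = 2.380 m
P_cr = π²EI / L_e² = π² × 10.1×10⁹ × 2.386×10^-6 / 2.380² = 4.199×10^4 N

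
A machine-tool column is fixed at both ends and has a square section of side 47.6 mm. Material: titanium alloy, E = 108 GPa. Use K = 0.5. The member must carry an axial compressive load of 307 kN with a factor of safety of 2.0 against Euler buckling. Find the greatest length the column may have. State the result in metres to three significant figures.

I = a⁴/12 = 47.6⁴/12 = 4.278×10^5 mm⁴
I = 4.278×10^-7 m⁴
Required critical load P_cr = n·P = 2.0 × 307 = 614.0 kN = 6.140×10^5 N
From P_cr = π²EI/(K·L)²:  L = (1/K)·√(π²EI/P_cr) = (1/0.5)·√(π²×1.08×10^11×4.278×10^-7/6.140×10^5)
L = 1.72 m

L_max ≈ 1.72 m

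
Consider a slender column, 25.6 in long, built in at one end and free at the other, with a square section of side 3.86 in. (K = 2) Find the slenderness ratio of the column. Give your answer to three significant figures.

λ ≈ 45.9

I = a⁴/12 = 3.86⁴/12 = 18.50 in⁴
A = 14.90 in²;  r_min = √(I/A) = √(18.50/14.90) = 1.114 in
L_e = K·L = 2 × 25.6 = 51.20 in
λ = L_e / r_min = 51.200 / 1.114 = 45.9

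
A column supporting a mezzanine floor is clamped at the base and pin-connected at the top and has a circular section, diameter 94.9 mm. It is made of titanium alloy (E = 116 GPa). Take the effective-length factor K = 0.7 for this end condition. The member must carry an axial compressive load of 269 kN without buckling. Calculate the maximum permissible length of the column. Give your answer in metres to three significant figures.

L_max ≈ 5.88 m

I = πd⁴/64 = π×94.9⁴/64 = 3.981×10^6 mm⁴
I = 3.981×10^-6 m⁴
At the buckling limit P_cr = P = 2.690×10^5 N
From P_cr = π²EI/(K·L)²:  L = (1/K)·√(π²EI/P_cr) = (1/0.7)·√(π²×1.16×10^11×3.981×10^-6/2.690×10^5)
L = 5.88 m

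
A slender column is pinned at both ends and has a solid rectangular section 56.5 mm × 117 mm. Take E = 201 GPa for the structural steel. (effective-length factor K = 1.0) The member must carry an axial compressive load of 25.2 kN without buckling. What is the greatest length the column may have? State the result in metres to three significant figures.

Buckling occurs about the weak axis: I_min = h·b³/12 with b = 56.5 mm (the shorter side).
I_min = 117×56.5³/12 = 1.759×10^6 mm⁴
I = 1.759×10^-6 m⁴
At the buckling limit P_cr = P = 2.520×10^4 N
From P_cr = π²EI/(K·L)²:  L = (1/K)·√(π²EI/P_cr) = (1/1)·√(π²×2.01×10^11×1.759×10^-6/2.520×10^4)
L = 11.8 m

L_max ≈ 11.8 m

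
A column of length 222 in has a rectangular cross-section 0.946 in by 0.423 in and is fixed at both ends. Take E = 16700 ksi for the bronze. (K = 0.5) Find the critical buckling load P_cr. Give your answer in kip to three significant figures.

Buckling occurs about the weak axis: I_min = h·b³/12 with b = 0.423 in (the shorter side).
I_min = 0.946×0.423³/12 = 5.967×10^-3 in⁴
Effective length L_e = K·L = 0.5 × 222 = 111.0 in
P_cr = π²EI / L_e² = π² × 16700×10³ × 5.967×10^-3 / 111.0² = 79.82 lb

P_cr ≈ 0.0798 kip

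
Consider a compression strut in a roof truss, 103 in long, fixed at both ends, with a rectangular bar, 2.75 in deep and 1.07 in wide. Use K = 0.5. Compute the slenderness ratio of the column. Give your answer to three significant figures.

λ ≈ 167

Buckling occurs about the weak axis: I_min = h·b³/12 with b = 1.07 in (the shorter side).
I_min = 2.75×1.07³/12 = 0.2807 in⁴
A = 2.943 in²;  r_min = √(I/A) = √(0.2807/2.943) = 0.3089 in
L_e = K·L = 0.5 × 103 = 51.50 in
λ = L_e / r_min = 51.500 / 0.3089 = 167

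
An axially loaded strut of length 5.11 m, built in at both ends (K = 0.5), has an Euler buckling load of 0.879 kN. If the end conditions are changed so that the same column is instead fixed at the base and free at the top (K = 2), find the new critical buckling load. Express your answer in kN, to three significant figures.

P_cr ≈ 0.0549 kN

P_cr ∝ 1/K², so P_cr,new = P_cr,old × (K_old/K_new)² = 0.879 × (0.5/2)²
= 0.879 × 0.06250 = 0.0549 kN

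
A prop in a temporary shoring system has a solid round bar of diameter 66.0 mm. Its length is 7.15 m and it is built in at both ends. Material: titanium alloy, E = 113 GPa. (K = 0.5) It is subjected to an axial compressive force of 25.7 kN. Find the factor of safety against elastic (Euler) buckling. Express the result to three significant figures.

I = πd⁴/64 = π×66.0⁴/64 = 9.314×10^5 mm⁴
I = 9.314×10^5 mm⁴ = 9.314×10^-7 m⁴
Effective length L_e = K·L = 0.5 × 7.15 = 3.575 m
P_cr = π²EI / L_e² = π² × 113×10⁹ × 9.314×10^-7 / 3.575² = 8.128×10^4 N
Factor of safety n = P_cr / P = 81.278 / 25.7 = 3.16

n ≈ 3.16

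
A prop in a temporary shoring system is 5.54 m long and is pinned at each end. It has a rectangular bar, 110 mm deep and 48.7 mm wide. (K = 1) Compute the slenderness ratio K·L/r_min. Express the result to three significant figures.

For a rectangle r_min = b/√12 = 48.7/√12 = 14.06 mm
L_e = K·L = 1 × 5.54 m = 5.540 m = 5540.0 mm
λ = L_e / r_min = 5540.0 / 14.06 = 394

λ ≈ 394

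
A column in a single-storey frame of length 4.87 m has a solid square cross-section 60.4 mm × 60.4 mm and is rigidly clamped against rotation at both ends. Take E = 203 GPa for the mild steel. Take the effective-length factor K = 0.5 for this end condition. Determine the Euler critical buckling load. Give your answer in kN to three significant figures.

I = a⁴/12 = 60.4⁴/12 = 1.109×10^6 mm⁴
I = 1.109×10^6 mm⁴ = 1.109×10^-6 m⁴
Effective length L_e = K·L = 0.5 × 4.87 = 2.435 m
P_cr = π²EI / L_e² = π² × 203×10⁹ × 1.109×10^-6 / 2.435² = 3.748×10^5 N

P_cr ≈ 375 kN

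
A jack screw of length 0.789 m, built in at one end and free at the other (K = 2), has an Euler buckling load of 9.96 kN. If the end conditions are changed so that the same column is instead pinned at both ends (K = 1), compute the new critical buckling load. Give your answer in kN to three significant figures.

P_cr ≈ 39.8 kN

P_cr ∝ 1/K², so P_cr,new = P_cr,old × (K_old/K_new)² = 9.96 × (2/1)²
= 9.96 × 4.000 = 39.8 kN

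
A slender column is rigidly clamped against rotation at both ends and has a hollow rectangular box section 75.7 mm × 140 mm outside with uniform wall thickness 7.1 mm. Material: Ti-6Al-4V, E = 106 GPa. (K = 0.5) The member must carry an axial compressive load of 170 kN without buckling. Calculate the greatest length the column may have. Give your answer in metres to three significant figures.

Inner dimensions: h_i = 140 − 2×7.1 = 125.8 mm, b_i = 75.7 − 2×7.1 = 61.50 mm
Weak-axis I_min = (h_o·b_o³ − h_i·b_i³)/12 with b_o = 75.7, b_i = 61.50 mm (shorter outer/inner sides).
I_min = (140×75.7³ − 125.8×61.50³)/12 = 2.622×10^6 mm⁴
I = 2.622×10^-6 m⁴
At the buckling limit P_cr = P = 1.700×10^5 N
From P_cr = π²EI/(K·L)²:  L = (1/K)·√(π²EI/P_cr) = (1/0.5)·√(π²×1.06×10^11×2.622×10^-6/1.700×10^5)
L = 8.03 m

L_max ≈ 8.03 m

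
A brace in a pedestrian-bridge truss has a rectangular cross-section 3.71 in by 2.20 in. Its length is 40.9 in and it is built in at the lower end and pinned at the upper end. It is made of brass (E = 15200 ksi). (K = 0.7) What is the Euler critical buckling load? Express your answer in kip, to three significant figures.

P_cr ≈ 603 kip

Buckling occurs about the weak axis: I_min = h·b³/12 with b = 2.20 in (the shorter side).
I_min = 3.71×2.20³/12 = 3.292 in⁴
Effective length L_e = K·L = 0.7 × 40.9 = 28.63 in
P_cr = π²EI / L_e² = π² × 15200×10³ × 3.292 / 28.63² = 6.025×10^5 lb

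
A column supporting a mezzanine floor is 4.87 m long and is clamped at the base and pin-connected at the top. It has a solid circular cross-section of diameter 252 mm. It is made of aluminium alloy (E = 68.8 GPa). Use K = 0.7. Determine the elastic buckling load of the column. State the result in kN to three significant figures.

P_cr ≈ 11600 kN

I = πd⁴/64 = π×252⁴/64 = 1.980×10^8 mm⁴
I = 1.980×10^8 mm⁴ = 1.980×10^-4 m⁴
Effective length L_e = K·L = 0.7 × 4.87 = 3.409 m
P_cr = π²EI / L_e² = π² × 68.8×10⁹ × 1.980×10^-4 / 3.409² = 1.157×10^7 N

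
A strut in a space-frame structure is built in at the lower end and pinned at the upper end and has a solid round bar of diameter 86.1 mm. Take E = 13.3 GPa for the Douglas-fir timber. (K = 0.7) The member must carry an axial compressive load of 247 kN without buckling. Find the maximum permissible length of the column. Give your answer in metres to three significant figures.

L_max ≈ 1.71 m

I = πd⁴/64 = π×86.1⁴/64 = 2.698×10^6 mm⁴
I = 2.698×10^-6 m⁴
At the buckling limit P_cr = P = 2.470×10^5 N
From P_cr = π²EI/(K·L)²:  L = (1/K)·√(π²EI/P_cr) = (1/0.7)·√(π²×1.33×10^10×2.698×10^-6/2.470×10^5)
L = 1.71 m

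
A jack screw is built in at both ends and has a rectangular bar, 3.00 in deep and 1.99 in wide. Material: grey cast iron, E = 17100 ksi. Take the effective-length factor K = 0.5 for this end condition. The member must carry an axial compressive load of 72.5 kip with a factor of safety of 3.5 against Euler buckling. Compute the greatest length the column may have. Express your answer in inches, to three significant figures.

Buckling occurs about the weak axis: I_min = h·b³/12 with b = 1.99 in (the shorter side).
I_min = 3.00×1.99³/12 = 1.970 in⁴
Required critical load P_cr = n·P = 3.5 × 72.5 = 253.8 kip = 2.538×10^5 lb
From P_cr = π²EI/(K·L)²:  L = (1/K)·√(π²EI/P_cr) = (1/0.5)·√(π²×1.71×10^7×1.970/2.538×10^5)
L = 72.4 in

L_max ≈ 72.4 in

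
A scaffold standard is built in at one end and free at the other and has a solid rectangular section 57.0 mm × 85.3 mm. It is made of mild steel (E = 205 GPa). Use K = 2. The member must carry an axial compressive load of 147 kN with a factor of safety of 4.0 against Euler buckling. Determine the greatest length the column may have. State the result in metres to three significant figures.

L_max ≈ 1.06 m

Buckling occurs about the weak axis: I_min = h·b³/12 with b = 57.0 mm (the shorter side).
I_min = 85.3×57.0³/12 = 1.316×10^6 mm⁴
I = 1.316×10^-6 m⁴
Required critical load P_cr = n·P = 4.0 × 147 = 588.0 kN = 5.880×10^5 N
From P_cr = π²EI/(K·L)²:  L = (1/K)·√(π²EI/P_cr) = (1/2)·√(π²×2.05×10^11×1.316×10^-6/5.880×10^5)
L = 1.06 m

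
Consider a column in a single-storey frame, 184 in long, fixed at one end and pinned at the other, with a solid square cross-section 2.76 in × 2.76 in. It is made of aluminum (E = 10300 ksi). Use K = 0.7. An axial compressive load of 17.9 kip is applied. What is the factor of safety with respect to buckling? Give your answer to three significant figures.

n ≈ 1.66

I = a⁴/12 = 2.76⁴/12 = 4.836 in⁴
Effective length L_e = K·L = 0.7 × 184 = 128.8 in
P_cr = π²EI / L_e² = π² × 10300×10³ × 4.836 / 128.8² = 2.963×10^4 lb
Factor of safety n = P_cr / P = 29.632 / 17.9 = 1.66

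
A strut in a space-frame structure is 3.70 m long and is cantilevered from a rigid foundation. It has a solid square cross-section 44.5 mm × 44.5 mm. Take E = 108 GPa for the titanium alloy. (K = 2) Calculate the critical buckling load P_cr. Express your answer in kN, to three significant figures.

P_cr ≈ 6.36 kN

I = a⁴/12 = 44.5⁴/12 = 3.268×10^5 mm⁴
I = 3.268×10^5 mm⁴ = 3.268×10^-7 m⁴
Effective length L_e = K·L = 2 × 3.70 = 7.400 m
P_cr = π²EI / L_e² = π² × 108×10⁹ × 3.268×10^-7 / 7.400² = 6.361×10^3 N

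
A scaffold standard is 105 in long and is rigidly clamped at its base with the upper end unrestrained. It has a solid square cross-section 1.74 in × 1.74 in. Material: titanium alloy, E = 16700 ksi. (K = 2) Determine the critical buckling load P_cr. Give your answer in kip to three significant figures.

P_cr ≈ 2.85 kip

I = a⁴/12 = 1.74⁴/12 = 0.7639 in⁴
Effective length L_e = K·L = 2 × 105 = 210.0 in
P_cr = π²EI / L_e² = π² × 16700×10³ × 0.7639 / 210.0² = 2.855×10^3 lb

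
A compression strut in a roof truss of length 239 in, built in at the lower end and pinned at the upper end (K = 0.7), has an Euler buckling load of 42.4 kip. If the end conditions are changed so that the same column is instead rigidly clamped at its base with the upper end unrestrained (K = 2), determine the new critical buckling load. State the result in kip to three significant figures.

P_cr ∝ 1/K², so P_cr,new = P_cr,old × (K_old/K_new)² = 42.4 × (0.7/2)²
= 42.4 × 0.1225 = 5.19 kip

P_cr ≈ 5.19 kip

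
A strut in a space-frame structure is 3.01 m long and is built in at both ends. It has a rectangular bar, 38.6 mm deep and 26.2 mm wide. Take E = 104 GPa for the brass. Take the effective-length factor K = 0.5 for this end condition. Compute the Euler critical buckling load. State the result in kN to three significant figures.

P_cr ≈ 26.2 kN

Buckling occurs about the weak axis: I_min = h·b³/12 with b = 26.2 mm (the shorter side).
I_min = 38.6×26.2³/12 = 5.785×10^4 mm⁴
I = 5.785×10^4 mm⁴ = 5.785×10^-8 m⁴
Effective length L_e = K·L = 0.5 × 3.01 = 1.505 m
P_cr = π²EI / L_e² = π² × 104×10⁹ × 5.785×10^-8 / 1.505² = 2.622×10^4 N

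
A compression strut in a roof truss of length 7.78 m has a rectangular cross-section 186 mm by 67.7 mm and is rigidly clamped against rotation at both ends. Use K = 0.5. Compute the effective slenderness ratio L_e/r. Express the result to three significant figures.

λ ≈ 199

For a rectangle r_min = b/√12 = 67.7/√12 = 19.54 mm
L_e = K·L = 0.5 × 7.78 m = 3.890 m = 3890.0 mm
λ = L_e / r_min = 3890.0 / 19.54 = 199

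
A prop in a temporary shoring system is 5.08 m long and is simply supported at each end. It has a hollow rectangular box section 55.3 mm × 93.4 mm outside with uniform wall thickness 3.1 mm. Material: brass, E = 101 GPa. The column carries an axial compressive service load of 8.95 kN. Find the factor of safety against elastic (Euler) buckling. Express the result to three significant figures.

Inner dimensions: h_i = 93.4 − 2×3.1 = 87.20 mm, b_i = 55.3 − 2×3.1 = 49.10 mm
Weak-axis I_min = (h_o·b_o³ − h_i·b_i³)/12 with b_o = 55.3, b_i = 49.10 mm (shorter outer/inner sides).
I_min = (93.4×55.3³ − 87.20×49.10³)/12 = 4.561×10^5 mm⁴
I = 4.561×10^5 mm⁴ = 4.561×10^-7 m⁴
Effective length L_e = K·L = 1 × 5.08 = 5.080 m
P_cr = π²EI / L_e² = π² × 101×10⁹ × 4.561×10^-7 / 5.080² = 1.762×10^4 N
Factor of safety n = P_cr / P = 17.618 / 8.95 = 1.97

n ≈ 1.97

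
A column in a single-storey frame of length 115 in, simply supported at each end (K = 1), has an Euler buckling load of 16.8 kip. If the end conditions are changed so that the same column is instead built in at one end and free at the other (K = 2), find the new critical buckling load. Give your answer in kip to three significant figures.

P_cr ≈ 4.20 kip

P_cr ∝ 1/K², so P_cr,new = P_cr,old × (K_old/K_new)² = 16.8 × (1/2)²
= 16.8 × 0.2500 = 4.20 kip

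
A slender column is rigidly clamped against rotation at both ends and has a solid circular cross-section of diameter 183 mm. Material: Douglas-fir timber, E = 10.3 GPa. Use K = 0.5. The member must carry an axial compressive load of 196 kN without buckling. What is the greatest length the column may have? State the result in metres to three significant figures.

L_max ≈ 10.7 m

I = πd⁴/64 = π×183⁴/64 = 5.505×10^7 mm⁴
I = 5.505×10^-5 m⁴
At the buckling limit P_cr = P = 1.960×10^5 N
From P_cr = π²EI/(K·L)²:  L = (1/K)·√(π²EI/P_cr) = (1/0.5)·√(π²×1.03×10^10×5.505×10^-5/1.960×10^5)
L = 10.7 m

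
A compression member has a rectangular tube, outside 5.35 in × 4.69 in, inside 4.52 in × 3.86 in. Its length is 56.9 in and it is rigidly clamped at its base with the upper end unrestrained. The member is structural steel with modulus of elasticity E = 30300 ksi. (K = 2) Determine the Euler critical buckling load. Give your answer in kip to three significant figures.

P_cr ≈ 562 kip

Weak-axis I_min = (h_o·b_o³ − h_i·b_i³)/12 with b_o = 4.69, b_i = 3.860 in (shorter outer/inner sides).
I_min = (5.35×4.69³ − 4.520×3.860³)/12 = 24.33 in⁴
Effective length L_e = K·L = 2 × 56.9 = 113.8 in
P_cr = π²EI / L_e² = π² × 30300×10³ × 24.33 / 113.8² = 5.618×10^5 lb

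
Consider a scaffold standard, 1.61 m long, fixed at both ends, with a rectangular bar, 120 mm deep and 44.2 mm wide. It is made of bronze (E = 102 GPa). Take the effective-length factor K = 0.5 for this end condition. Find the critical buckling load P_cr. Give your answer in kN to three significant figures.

Buckling occurs about the weak axis: I_min = h·b³/12 with b = 44.2 mm (the shorter side).
I_min = 120×44.2³/12 = 8.635×10^5 mm⁴
I = 8.635×10^5 mm⁴ = 8.635×10^-7 m⁴
Effective length L_e = K·L = 0.5 × 1.61 = 0.8050 m
P_cr = π²EI / L_e² = π² × 102×10⁹ × 8.635×10^-7 / 0.8050² = 1.341×10^6 N

P_cr ≈ 1340 kN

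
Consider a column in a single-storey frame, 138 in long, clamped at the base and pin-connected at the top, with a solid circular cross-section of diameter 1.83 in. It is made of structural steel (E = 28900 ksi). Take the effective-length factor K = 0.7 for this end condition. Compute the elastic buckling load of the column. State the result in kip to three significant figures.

I = πd⁴/64 = π×1.83⁴/64 = 0.5505 in⁴
Effective length L_e = K·L = 0.7 × 138 = 96.60 in
P_cr = π²EI / L_e² = π² × 28900×10³ × 0.5505 / 96.60² = 1.683×10^4 lb

P_cr ≈ 16.8 kip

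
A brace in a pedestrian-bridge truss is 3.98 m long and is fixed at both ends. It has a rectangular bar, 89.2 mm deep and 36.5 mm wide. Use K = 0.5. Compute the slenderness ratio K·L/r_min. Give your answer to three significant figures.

λ ≈ 189

For a rectangle r_min = b/√12 = 36.5/√12 = 10.54 mm
L_e = K·L = 0.5 × 3.98 m = 1.990 m = 1990.0 mm
λ = L_e / r_min = 1990.0 / 10.54 = 189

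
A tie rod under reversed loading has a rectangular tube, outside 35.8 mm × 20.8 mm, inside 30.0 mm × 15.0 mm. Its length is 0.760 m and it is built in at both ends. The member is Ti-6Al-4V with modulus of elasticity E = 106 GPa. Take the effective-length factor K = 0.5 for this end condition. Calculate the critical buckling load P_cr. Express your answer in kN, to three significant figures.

P_cr ≈ 133 kN

Weak-axis I_min = (h_o·b_o³ − h_i·b_i³)/12 with b_o = 20.8, b_i = 15.00 mm (shorter outer/inner sides).
I_min = (35.8×20.8³ − 30.00×15.00³)/12 = 1.841×10^4 mm⁴
I = 1.841×10^4 mm⁴ = 1.841×10^-8 m⁴
Effective length L_e = K·L = 0.5 × 0.760 = 0.3800 m
P_cr = π²EI / L_e² = π² × 106×10⁹ × 1.841×10^-8 / 0.3800² = 1.334×10^5 N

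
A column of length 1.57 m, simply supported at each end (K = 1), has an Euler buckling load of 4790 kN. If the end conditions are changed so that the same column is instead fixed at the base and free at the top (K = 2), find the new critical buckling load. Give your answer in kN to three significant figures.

P_cr ≈ 1200 kN

P_cr ∝ 1/K², so P_cr,new = P_cr,old × (K_old/K_new)² = 4790 × (1/2)²
= 4790 × 0.2500 = 1200 kN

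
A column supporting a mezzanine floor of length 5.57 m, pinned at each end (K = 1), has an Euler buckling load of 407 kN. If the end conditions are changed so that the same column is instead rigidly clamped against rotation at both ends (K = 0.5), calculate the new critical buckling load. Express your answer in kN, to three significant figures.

P_cr ≈ 1630 kN

P_cr ∝ 1/K², so P_cr,new = P_cr,old × (K_old/K_new)² = 407 × (1/0.5)²
= 407 × 4.000 = 1630 kN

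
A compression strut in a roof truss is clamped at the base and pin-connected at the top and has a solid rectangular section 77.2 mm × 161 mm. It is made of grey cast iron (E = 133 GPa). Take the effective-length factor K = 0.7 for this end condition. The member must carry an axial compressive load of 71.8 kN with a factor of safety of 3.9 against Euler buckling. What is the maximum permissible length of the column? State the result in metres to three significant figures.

L_max ≈ 7.68 m

Buckling occurs about the weak axis: I_min = h·b³/12 with b = 77.2 mm (the shorter side).
I_min = 161×77.2³/12 = 6.173×10^6 mm⁴
I = 6.173×10^-6 m⁴
Required critical load P_cr = n·P = 3.9 × 71.8 = 280.0 kN = 2.800×10^5 N
From P_cr = π²EI/(K·L)²:  L = (1/K)·√(π²EI/P_cr) = (1/0.7)·√(π²×1.33×10^11×6.173×10^-6/2.800×10^5)
L = 7.68 m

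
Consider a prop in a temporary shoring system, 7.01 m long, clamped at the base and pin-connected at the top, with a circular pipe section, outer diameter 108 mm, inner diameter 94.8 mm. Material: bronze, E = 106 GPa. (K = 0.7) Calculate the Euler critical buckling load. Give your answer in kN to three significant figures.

P_cr ≈ 118 kN

d_o = 108 mm, d_i = 94.8 mm
I = π(d_o⁴ − d_i⁴)/64 = π(108⁴ − 94.80⁴)/64 = 2.714×10^6 mm⁴
I = 2.714×10^6 mm⁴ = 2.714×10^-6 m⁴
Effective length L_e = K·L = 0.7 × 7.01 = 4.907 m
P_cr = π²EI / L_e² = π² × 106×10⁹ × 2.714×10^-6 / 4.907² = 1.179×10^5 N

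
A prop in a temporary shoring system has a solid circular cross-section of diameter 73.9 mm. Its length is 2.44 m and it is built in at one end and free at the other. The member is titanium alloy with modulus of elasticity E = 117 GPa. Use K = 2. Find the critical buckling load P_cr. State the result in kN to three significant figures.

P_cr ≈ 71.0 kN

I = πd⁴/64 = π×73.9⁴/64 = 1.464×10^6 mm⁴
I = 1.464×10^6 mm⁴ = 1.464×10^-6 m⁴
Effective length L_e = K·L = 2 × 2.44 = 4.880 m
P_cr = π²EI / L_e² = π² × 117×10⁹ × 1.464×10^-6 / 4.880² = 7.099×10^4 N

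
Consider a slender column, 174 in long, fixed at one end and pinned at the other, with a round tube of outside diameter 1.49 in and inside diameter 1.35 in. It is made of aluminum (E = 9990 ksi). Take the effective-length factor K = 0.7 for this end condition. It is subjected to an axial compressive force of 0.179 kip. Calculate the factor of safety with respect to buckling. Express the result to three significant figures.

d_o = 1.49 in, d_i = 1.35 in
I = π(d_o⁴ − d_i⁴)/64 = π(1.49⁴ − 1.350⁴)/64 = 7.890×10^-2 in⁴
Effective length L_e = K·L = 0.7 × 174 = 121.8 in
P_cr = π²EI / L_e² = π² × 9990×10³ × 7.890×10^-2 / 121.8² = 524.4 lb
Factor of safety n = P_cr / P = 0.52438 / 0.179 = 2.93

n ≈ 2.93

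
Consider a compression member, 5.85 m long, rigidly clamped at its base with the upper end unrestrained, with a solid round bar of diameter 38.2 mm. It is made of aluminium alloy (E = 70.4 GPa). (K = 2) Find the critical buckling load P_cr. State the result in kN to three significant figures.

P_cr ≈ 0.531 kN

I = πd⁴/64 = π×38.2⁴/64 = 1.045×10^5 mm⁴
I = 1.045×10^5 mm⁴ = 1.045×10^-7 m⁴
Effective length L_e = K·L = 2 × 5.85 = 11.70 m
P_cr = π²EI / L_e² = π² × 70.4×10⁹ × 1.045×10^-7 / 11.70² = 530.5 N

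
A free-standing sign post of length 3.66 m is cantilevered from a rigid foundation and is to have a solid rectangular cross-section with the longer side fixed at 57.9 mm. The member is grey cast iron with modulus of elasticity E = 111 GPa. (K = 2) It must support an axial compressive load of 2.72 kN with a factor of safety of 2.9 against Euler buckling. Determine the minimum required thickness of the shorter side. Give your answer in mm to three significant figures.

Required P_cr = n·P = 2.9 × 2.72 = 7.888 kN
L_e = K·L = 2 × 3.66 = 7.320 m
Required I = P_cr·L_e²/(π²E) = 7.888×10^3 × 7.320² / (π² × 1.11×10^11) = 3.858×10^-7 m⁴
I_req = 3.858×10^5 mm⁴
Rectangle, weak axis: I_min = h·b³/12 with h = 57.9 mm fixed  ⇒  b = (12I/h)^(1/3) = 43.1 mm

b ≈ 43.1 mm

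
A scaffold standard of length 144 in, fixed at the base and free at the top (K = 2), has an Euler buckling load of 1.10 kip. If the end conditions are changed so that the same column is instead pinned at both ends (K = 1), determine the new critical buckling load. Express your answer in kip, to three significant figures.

P_cr ≈ 4.40 kip

P_cr ∝ 1/K², so P_cr,new = P_cr,old × (K_old/K_new)² = 1.10 × (2/1)²
= 1.10 × 4.000 = 4.40 kip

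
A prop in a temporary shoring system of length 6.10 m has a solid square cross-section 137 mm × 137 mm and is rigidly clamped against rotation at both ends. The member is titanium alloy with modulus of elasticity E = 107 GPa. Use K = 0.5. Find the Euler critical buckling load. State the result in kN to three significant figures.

I = a⁴/12 = 137⁴/12 = 2.936×10^7 mm⁴
I = 2.936×10^7 mm⁴ = 2.936×10^-5 m⁴
Effective length L_e = K·L = 0.5 × 6.10 = 3.050 m
P_cr = π²EI / L_e² = π² × 107×10⁹ × 2.936×10^-5 / 3.050² = 3.333×10^6 N

P_cr ≈ 3330 kN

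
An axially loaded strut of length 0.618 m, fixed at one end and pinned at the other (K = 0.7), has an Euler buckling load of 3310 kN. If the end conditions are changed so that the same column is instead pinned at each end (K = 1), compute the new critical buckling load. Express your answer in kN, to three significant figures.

P_cr ≈ 1620 kN

P_cr ∝ 1/K², so P_cr,new = P_cr,old × (K_old/K_new)² = 3310 × (0.7/1)²
= 3310 × 0.4900 = 1620 kN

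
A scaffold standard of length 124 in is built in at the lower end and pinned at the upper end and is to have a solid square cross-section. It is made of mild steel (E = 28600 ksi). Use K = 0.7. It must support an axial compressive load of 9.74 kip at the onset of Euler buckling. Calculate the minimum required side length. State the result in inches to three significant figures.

a ≈ 1.33 in

L_e = K·L = 0.7 × 124 = 86.80 in
Required I = P_cr·L_e²/(π²E) = 9.740×10^3 × 86.80² / (π² × 2.86×10^7) = 0.2600 in⁴
Solid square: I = a⁴/12  ⇒  a = (12I)^(1/4) = (12×0.2600)^(1/4) = 1.33 in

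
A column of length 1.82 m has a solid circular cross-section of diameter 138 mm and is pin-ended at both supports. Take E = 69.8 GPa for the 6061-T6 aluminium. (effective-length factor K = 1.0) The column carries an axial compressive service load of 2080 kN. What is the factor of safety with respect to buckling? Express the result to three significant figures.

I = πd⁴/64 = π×138⁴/64 = 1.780×10^7 mm⁴
I = 1.780×10^7 mm⁴ = 1.780×10^-5 m⁴
Effective length L_e = K·L = 1 × 1.82 = 1.820 m
P_cr = π²EI / L_e² = π² × 69.8×10⁹ × 1.780×10^-5 / 1.820² = 3.703×10^6 N
Factor of safety n = P_cr / P = 3702.5 / 2080 = 1.78

n ≈ 1.78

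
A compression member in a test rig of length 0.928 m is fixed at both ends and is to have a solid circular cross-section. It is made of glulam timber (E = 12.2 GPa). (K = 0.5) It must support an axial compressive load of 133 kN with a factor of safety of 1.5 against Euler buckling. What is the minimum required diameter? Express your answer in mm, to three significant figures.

d ≈ 51.9 mm

Required P_cr = n·P = 1.5 × 133 = 199.5 kN
L_e = K·L = 0.5 × 0.928 = 0.4640 m
Required I = P_cr·L_e²/(π²E) = 1.995×10^5 × 0.4640² / (π² × 1.22×10^10) = 3.567×10^-7 m⁴
I_req = 3.567×10^5 mm⁴
Solid circle: I = πd⁴/64  ⇒  d = (64I/π)^(1/4) = (64×3.567×10^5/π)^(1/4) = 51.9 mm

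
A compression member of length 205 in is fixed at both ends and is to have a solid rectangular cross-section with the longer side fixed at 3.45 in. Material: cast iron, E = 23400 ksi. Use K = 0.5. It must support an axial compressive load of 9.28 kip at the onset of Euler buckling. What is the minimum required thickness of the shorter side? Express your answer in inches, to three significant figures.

b ≈ 1.14 in

L_e = K·L = 0.5 × 205 = 102.5 in
Required I = P_cr·L_e²/(π²E) = 9.280×10^3 × 102.5² / (π² × 2.34×10^7) = 0.4222 in⁴
Rectangle, weak axis: I_min = h·b³/12 with h = 3.45 in fixed  ⇒  b = (12I/h)^(1/3) = 1.14 in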